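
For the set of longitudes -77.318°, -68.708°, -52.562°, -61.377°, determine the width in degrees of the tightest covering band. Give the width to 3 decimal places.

24.756°

Sort the longitudes: -77.318°, -68.708°, -61.377°, -52.562°.
Eastward gaps between consecutive values (wrapping around): 8.610°, 7.331°, 8.815°, 335.244°.
Largest gap = 335.244° ⇒ minimal covering band is its complement: 360° − 335.244° = 24.756°.
Band runs from -77.318° eastward to -52.562°.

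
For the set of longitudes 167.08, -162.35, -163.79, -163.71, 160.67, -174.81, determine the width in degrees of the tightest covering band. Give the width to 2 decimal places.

Sort the longitudes: -174.81°, -163.79°, -163.71°, -162.35°, +160.67°, +167.08°.
Eastward gaps between consecutive values (wrapping around): 11.02°, 0.08°, 1.36°, 323.02°, 6.41°, 18.11°.
Largest gap = 323.02° ⇒ minimal covering band is its complement: 360° − 323.02° = 36.98°.
Band runs from +160.67° eastward to -162.35°, crossing the antimeridian.

36.98°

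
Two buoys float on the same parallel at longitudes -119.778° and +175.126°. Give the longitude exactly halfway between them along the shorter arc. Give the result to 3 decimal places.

Signed shortest Δλ from -119.778° to +175.126° is -65.096°.
Midpoint longitude = -119.778° + (-65.096°)/2 = -119.778° − 32.548° = -152.326°.
(The naïve average (-119.778 + +175.126)/2 = 27.674° is on the wrong side of the globe.)

-152.326°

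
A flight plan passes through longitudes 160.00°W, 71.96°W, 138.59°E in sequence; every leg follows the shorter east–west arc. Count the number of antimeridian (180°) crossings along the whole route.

1

Leg 1: -160.00° → -71.96°, shortest Δλ = 88.04° (east) — does not cross 180°.
Leg 2: -71.96° → +138.59°, shortest Δλ = -149.45° (west) — crosses 180°.
Total crossings: 1.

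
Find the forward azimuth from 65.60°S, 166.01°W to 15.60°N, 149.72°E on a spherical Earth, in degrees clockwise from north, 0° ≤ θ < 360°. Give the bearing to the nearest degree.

318°

Δλ = 149.72 − -166.01 = 315.73°; wrapped into (−180°, 180°]: -44.27°.
θ = atan2( sin Δλ · cos φ₂ , cos φ₁ · sin φ₂ − sin φ₁ · cos φ₂ · cos Δλ )
  = atan2(-0.67233, 0.73917) = -42.289° → normalised to [0°, 360°): 317.711°.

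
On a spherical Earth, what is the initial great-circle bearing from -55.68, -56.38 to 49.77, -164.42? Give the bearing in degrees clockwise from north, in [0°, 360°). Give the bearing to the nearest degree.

Δλ = -164.42 − -56.38 = -108.04°.
θ = atan2( sin Δλ · cos φ₂ , cos φ₁ · sin φ₂ − sin φ₁ · cos φ₂ · cos Δλ )
  = atan2(-0.61411, 0.26526) = -66.638° → normalised to [0°, 360°): 293.362°.

293°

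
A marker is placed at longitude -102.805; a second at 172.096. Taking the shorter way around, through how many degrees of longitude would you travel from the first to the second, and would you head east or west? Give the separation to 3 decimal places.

Raw difference: 172.096 − -102.805 = 274.901°.
Normalise into (−180°, 180°]: 274.901° − 360° = -85.099°.
Negative ⇒ the second point lies to the west; separation 85.099°.

85.099° west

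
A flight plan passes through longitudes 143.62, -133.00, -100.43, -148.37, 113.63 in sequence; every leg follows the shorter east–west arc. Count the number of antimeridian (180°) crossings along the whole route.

2

Leg 1: +143.62° → -133.00°, shortest Δλ = 83.38° (east) — crosses 180°.
Leg 2: -133.00° → -100.43°, shortest Δλ = 32.57° (east) — does not cross 180°.
Leg 3: -100.43° → -148.37°, shortest Δλ = -47.94° (west) — does not cross 180°.
Leg 4: -148.37° → +113.63°, shortest Δλ = -98.0° (west) — crosses 180°.
Total crossings: 2.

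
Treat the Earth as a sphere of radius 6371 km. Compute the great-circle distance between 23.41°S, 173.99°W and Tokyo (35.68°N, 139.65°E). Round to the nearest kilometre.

Δλ = 139.65 − -173.99 = 313.64°; wrapped into (−180°, 180°]: -46.36°.
Δφ = 35.68 − -23.41 = 59.09°.
a = sin²(Δφ/2) + cos φ₁ · cos φ₂ · sin²(Δλ/2) = 0.358649.
c = 2·atan2(√a, √(1−a)) = 1.28419 rad → d = 6371·c ≈ 8181.55 km.

8182 km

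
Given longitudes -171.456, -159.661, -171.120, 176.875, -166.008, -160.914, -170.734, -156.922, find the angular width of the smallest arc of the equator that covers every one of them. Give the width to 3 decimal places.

Sort the longitudes: -171.456°, -171.120°, -170.734°, -166.008°, -160.914°, -159.661°, -156.922°, +176.875°.
Eastward gaps between consecutive values (wrapping around): 0.336°, 0.386°, 4.726°, 5.094°, 1.253°, 2.739°, 333.797°, 11.669°.
Largest gap = 333.797° ⇒ minimal covering band is its complement: 360° − 333.797° = 26.203°.
Band runs from +176.875° eastward to -156.922°, crossing the antimeridian.

26.203°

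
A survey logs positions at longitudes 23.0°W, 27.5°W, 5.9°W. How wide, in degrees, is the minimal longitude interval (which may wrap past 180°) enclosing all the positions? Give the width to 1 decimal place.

21.6°

Sort the longitudes: -27.5°, -23.0°, -5.9°.
Eastward gaps between consecutive values (wrapping around): 4.5°, 17.1°, 338.4°.
Largest gap = 338.4° ⇒ minimal covering band is its complement: 360° − 338.4° = 21.6°.
Band runs from -27.5° eastward to -5.9°.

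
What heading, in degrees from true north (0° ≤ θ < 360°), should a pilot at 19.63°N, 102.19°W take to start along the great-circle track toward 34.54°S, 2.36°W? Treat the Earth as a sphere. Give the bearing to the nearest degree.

121°

Δλ = -2.36 − -102.19 = 99.83°.
θ = atan2( sin Δλ · cos φ₂ , cos φ₁ · sin φ₂ − sin φ₁ · cos φ₂ · cos Δλ )
  = atan2(0.81164, -0.48678) = 120.954° → normalised to [0°, 360°): 120.954°.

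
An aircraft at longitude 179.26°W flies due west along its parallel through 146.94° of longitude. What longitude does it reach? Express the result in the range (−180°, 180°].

Start at -179.26°; shift −146.94° → -326.20°.
-326.20° lies outside (−180°, 180°]; add 360° → +33.80°.

33.80°E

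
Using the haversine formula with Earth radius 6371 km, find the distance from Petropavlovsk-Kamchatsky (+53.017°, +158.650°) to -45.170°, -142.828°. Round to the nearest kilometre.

Δλ = -142.828 − 158.650 = -301.478°; wrapped into (−180°, 180°]: 58.522°.
Δφ = -45.170 − 53.017 = -98.187°.
a = sin²(Δφ/2) + cos φ₁ · cos φ₂ · sin²(Δλ/2) = 0.672530.
c = 2·atan2(√a, √(1−a)) = 1.92310 rad → d = 6371·c ≈ 12252.06 km.

12252 km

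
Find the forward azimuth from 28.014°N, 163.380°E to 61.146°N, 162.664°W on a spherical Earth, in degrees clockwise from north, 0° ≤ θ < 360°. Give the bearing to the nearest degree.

Δλ = -162.664 − 163.380 = -326.044°; wrapped into (−180°, 180°]: 33.956°.
θ = atan2( sin Δλ · cos φ₂ , cos φ₁ · sin φ₂ − sin φ₁ · cos φ₂ · cos Δλ )
  = atan2(0.26955, 0.58522) = 24.730° → normalised to [0°, 360°): 24.730°.

25°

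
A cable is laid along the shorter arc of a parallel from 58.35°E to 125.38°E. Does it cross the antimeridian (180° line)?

Signed shortest Δλ = ((125.38 − 58.35 + 180) mod 360) − 180 = 67.03°.
Going east by 67.03° from +58.35° reaches +125.38° without touching 180°.

No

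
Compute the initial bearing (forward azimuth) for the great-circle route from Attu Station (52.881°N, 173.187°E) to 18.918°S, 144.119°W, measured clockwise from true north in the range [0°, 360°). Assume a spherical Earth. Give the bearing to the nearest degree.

139°

Δλ = -144.119 − 173.187 = -317.306°; wrapped into (−180°, 180°]: 42.694°.
θ = atan2( sin Δλ · cos φ₂ , cos φ₁ · sin φ₂ − sin φ₁ · cos φ₂ · cos Δλ )
  = atan2(0.64146, -0.75006) = 139.463° → normalised to [0°, 360°): 139.463°.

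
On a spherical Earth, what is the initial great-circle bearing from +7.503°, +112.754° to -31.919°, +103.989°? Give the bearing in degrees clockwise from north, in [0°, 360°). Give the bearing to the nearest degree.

192°

Δλ = 103.989 − 112.754 = -8.765°.
θ = atan2( sin Δλ · cos φ₂ , cos φ₁ · sin φ₂ − sin φ₁ · cos φ₂ · cos Δλ )
  = atan2(-0.12934, -0.63373) = -168.465° → normalised to [0°, 360°): 191.535°.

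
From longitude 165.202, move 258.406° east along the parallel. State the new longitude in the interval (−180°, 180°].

+63.608°

Start at +165.202°; shift +258.406° → +423.608°.
+423.608° lies outside (−180°, 180°]; subtract 360° → +63.608°.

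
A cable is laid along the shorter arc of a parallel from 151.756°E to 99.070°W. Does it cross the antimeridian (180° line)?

Naïve |-99.070 − 151.756| = 250.826° > 180°, so the shorter arc goes the other way round — across 180°.
Signed shortest Δλ = ((-99.070 − 151.756 + 180) mod 360) − 180 = 109.174°.
Going east by 109.174° from +151.756° passes through 180° before reaching -99.070°.

Yes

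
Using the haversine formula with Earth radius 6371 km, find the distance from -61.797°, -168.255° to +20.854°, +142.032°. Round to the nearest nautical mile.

5501 nmi

Δλ = 142.032 − -168.255 = 310.287°; wrapped into (−180°, 180°]: -49.713°.
Δφ = 20.854 − -61.797 = 82.651°.
a = sin²(Δφ/2) + cos φ₁ · cos φ₂ · sin²(Δλ/2) = 0.514077.
c = 2·atan2(√a, √(1−a)) = 1.59895 rad → d = 6371·c ≈ 10186.94 km ≈ 5500.51 nmi.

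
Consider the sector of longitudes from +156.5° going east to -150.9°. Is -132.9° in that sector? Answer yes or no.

No

Band width going east from +156.5° to -150.9°: ((-150.9 − 156.5) mod 360) = 52.6°.
Offset of -132.9° east of the west edge: ((-132.9 − 156.5) mod 360) = 70.6°.
70.6° > 52.6° ⇒ outside.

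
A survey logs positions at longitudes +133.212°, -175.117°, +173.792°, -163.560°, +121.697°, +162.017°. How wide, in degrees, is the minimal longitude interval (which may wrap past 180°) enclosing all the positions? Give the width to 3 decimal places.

Sort the longitudes: -175.117°, -163.560°, +121.697°, +133.212°, +162.017°, +173.792°.
Eastward gaps between consecutive values (wrapping around): 11.557°, 285.257°, 11.515°, 28.805°, 11.775°, 11.091°.
Largest gap = 285.257° ⇒ minimal covering band is its complement: 360° − 285.257° = 74.743°.
Band runs from +121.697° eastward to -163.560°, crossing the antimeridian.

74.743°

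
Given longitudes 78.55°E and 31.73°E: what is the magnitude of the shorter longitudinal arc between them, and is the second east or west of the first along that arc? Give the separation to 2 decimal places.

Raw difference: 31.73 − 78.55 = -46.82°.
Normalise into (−180°, 180°]: -46.82° stays -46.82°.
Negative ⇒ the second point lies to the west; separation 46.82°.

46.82° west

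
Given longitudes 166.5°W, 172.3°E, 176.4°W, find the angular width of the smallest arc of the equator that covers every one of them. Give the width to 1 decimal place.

21.2°

Sort the longitudes: -176.4°, -166.5°, +172.3°.
Eastward gaps between consecutive values (wrapping around): 9.9°, 338.8°, 11.3°.
Largest gap = 338.8° ⇒ minimal covering band is its complement: 360° − 338.8° = 21.2°.
Band runs from +172.3° eastward to -166.5°, crossing the antimeridian.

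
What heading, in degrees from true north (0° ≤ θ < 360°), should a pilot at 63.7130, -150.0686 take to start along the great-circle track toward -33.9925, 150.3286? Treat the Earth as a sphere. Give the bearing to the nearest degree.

229°

Δλ = 150.3286 − -150.0686 = 300.3972°; wrapped into (−180°, 180°]: -59.6028°.
θ = atan2( sin Δλ · cos φ₂ , cos φ₁ · sin φ₂ − sin φ₁ · cos φ₂ · cos Δλ )
  = atan2(-0.71514, -0.62374) = -131.095° → normalised to [0°, 360°): 228.905°.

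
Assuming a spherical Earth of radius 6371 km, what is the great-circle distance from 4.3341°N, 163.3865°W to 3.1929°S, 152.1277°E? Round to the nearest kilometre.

5013 km

Δλ = 152.1277 − -163.3865 = 315.5142°; wrapped into (−180°, 180°]: -44.4858°.
Δφ = -3.1929 − 4.3341 = -7.5270°.
a = sin²(Δφ/2) + cos φ₁ · cos φ₂ · sin²(Δλ/2) = 0.146965.
c = 2·atan2(√a, √(1−a)) = 0.78686 rad → d = 6371·c ≈ 5013.10 km.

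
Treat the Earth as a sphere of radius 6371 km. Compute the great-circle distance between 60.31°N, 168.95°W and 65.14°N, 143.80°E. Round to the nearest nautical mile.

Δλ = 143.80 − -168.95 = 312.75°; wrapped into (−180°, 180°]: -47.25°.
Δφ = 65.14 − 60.31 = 4.83°.
a = sin²(Δφ/2) + cos φ₁ · cos φ₂ · sin²(Δλ/2) = 0.035217.
c = 2·atan2(√a, √(1−a)) = 0.37756 rad → d = 6371·c ≈ 2405.45 km ≈ 1298.84 nmi.

1299 nmi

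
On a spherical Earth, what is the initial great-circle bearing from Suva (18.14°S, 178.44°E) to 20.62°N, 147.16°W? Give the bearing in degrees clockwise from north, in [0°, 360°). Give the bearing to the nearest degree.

43°

Δλ = -147.16 − 178.44 = -325.60°; wrapped into (−180°, 180°]: 34.40°.
θ = atan2( sin Δλ · cos φ₂ , cos φ₁ · sin φ₂ − sin φ₁ · cos φ₂ · cos Δλ )
  = atan2(0.52877, 0.57510) = 42.597° → normalised to [0°, 360°): 42.597°.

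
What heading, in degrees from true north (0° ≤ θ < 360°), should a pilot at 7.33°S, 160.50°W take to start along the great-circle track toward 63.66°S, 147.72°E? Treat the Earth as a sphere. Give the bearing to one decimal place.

Δλ = 147.72 − -160.50 = 308.22°; wrapped into (−180°, 180°]: -51.78°.
θ = atan2( sin Δλ · cos φ₂ , cos φ₁ · sin φ₂ − sin φ₁ · cos φ₂ · cos Δλ )
  = atan2(-0.34859, -0.85383) = -157.792° → normalised to [0°, 360°): 202.208°.

202.2°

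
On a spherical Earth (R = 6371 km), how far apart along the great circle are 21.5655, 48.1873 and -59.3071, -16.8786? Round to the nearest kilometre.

10748 km

Δλ = -16.8786 − 48.1873 = -65.0659°.
Δφ = -59.3071 − 21.5655 = -80.8726°.
a = sin²(Δφ/2) + cos φ₁ · cos φ₂ · sin²(Δλ/2) = 0.557975.
c = 2·atan2(√a, √(1−a)) = 1.68701 rad → d = 6371·c ≈ 10747.93 km.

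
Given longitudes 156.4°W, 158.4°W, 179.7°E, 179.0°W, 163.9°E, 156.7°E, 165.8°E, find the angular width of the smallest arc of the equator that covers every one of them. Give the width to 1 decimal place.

46.9°

Sort the longitudes: -179.0°, -158.4°, -156.4°, +156.7°, +163.9°, +165.8°, +179.7°.
Eastward gaps between consecutive values (wrapping around): 20.6°, 2.0°, 313.1°, 7.2°, 1.9°, 13.9°, 1.3°.
Largest gap = 313.1° ⇒ minimal covering band is its complement: 360° − 313.1° = 46.9°.
Band runs from +156.7° eastward to -156.4°, crossing the antimeridian.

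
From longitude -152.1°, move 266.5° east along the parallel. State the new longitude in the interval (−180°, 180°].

Start at -152.1°; shift +266.5° → +114.4°.
+114.4° already lies in (−180°, 180°].

+114.4°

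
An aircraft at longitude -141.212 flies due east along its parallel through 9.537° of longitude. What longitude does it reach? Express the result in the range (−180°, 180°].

Start at -141.212°; shift +9.537° → -131.675°.
-131.675° already lies in (−180°, 180°].

-131.675°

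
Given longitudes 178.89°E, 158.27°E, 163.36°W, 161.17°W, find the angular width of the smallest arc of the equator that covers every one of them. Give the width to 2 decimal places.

Sort the longitudes: -163.36°, -161.17°, +158.27°, +178.89°.
Eastward gaps between consecutive values (wrapping around): 2.19°, 319.44°, 20.62°, 17.75°.
Largest gap = 319.44° ⇒ minimal covering band is its complement: 360° − 319.44° = 40.56°.
Band runs from +158.27° eastward to -161.17°, crossing the antimeridian.

40.56°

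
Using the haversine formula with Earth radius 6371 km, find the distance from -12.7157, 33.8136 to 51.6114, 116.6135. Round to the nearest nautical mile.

5736 nmi

Δλ = 116.6135 − 33.8136 = 82.7999°.
Δφ = 51.6114 − -12.7157 = 64.3271°.
a = sin²(Δφ/2) + cos φ₁ · cos φ₂ · sin²(Δλ/2) = 0.548303.
c = 2·atan2(√a, √(1−a)) = 1.66755 rad → d = 6371·c ≈ 10623.98 km ≈ 5736.49 nmi.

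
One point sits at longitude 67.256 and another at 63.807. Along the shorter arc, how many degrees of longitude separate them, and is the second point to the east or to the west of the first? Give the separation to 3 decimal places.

3.449° west

Raw difference: 63.807 − 67.256 = -3.449°.
Normalise into (−180°, 180°]: -3.449° stays -3.449°.
Negative ⇒ the second point lies to the west; separation 3.449°.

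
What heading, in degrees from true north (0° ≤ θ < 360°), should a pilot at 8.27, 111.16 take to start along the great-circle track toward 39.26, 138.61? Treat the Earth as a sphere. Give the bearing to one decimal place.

34.1°

Δλ = 138.61 − 111.16 = 27.45°.
θ = atan2( sin Δλ · cos φ₂ , cos φ₁ · sin φ₂ − sin φ₁ · cos φ₂ · cos Δλ )
  = atan2(0.35692, 0.52743) = 34.087° → normalised to [0°, 360°): 34.087°.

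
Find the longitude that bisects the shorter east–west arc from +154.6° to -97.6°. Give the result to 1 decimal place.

Signed shortest Δλ from +154.6° to -97.6° is +107.8°.
Midpoint longitude = +154.6° + (+107.8°)/2 = +154.6° + 53.9° = +208.5°.
Normalise into (−180°, 180°]: -151.5°.
(The naïve average (+154.6 + -97.6)/2 = 28.5° is on the wrong side of the globe.)

-151.5°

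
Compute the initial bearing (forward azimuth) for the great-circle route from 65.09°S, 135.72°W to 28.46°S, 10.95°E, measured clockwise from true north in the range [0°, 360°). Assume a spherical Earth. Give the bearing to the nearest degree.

Δλ = 10.95 − -135.72 = 146.67°.
θ = atan2( sin Δλ · cos φ₂ , cos φ₁ · sin φ₂ − sin φ₁ · cos φ₂ · cos Δλ )
  = atan2(0.48306, -0.86693) = 150.873° → normalised to [0°, 360°): 150.873°.

151°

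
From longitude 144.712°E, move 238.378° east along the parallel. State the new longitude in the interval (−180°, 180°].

23.090°E

Start at +144.712°; shift +238.378° → +383.090°.
+383.090° lies outside (−180°, 180°]; subtract 360° → +23.090°.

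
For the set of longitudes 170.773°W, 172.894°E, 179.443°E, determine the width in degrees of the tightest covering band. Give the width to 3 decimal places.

16.333°

Sort the longitudes: -170.773°, +172.894°, +179.443°.
Eastward gaps between consecutive values (wrapping around): 343.667°, 6.549°, 9.784°.
Largest gap = 343.667° ⇒ minimal covering band is its complement: 360° − 343.667° = 16.333°.
Band runs from +172.894° eastward to -170.773°, crossing the antimeridian.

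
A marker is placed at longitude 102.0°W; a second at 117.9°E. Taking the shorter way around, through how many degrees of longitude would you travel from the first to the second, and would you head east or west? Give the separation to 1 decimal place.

140.1° west

Raw difference: 117.9 − -102.0 = 219.9°.
Normalise into (−180°, 180°]: 219.9° − 360° = -140.1°.
Negative ⇒ the second point lies to the west; separation 140.1°.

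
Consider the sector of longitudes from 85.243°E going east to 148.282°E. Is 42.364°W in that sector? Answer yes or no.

No

Band width going east from +85.243° to +148.282°: ((148.282 − 85.243) mod 360) = 63.039°.
Offset of -42.364° east of the west edge: ((-42.364 − 85.243) mod 360) = 232.393°.
232.393° > 63.039° ⇒ outside.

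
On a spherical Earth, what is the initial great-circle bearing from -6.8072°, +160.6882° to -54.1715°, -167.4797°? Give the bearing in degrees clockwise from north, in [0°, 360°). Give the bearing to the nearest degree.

158°

Δλ = -167.4797 − 160.6882 = -328.1679°; wrapped into (−180°, 180°]: 31.8321°.
θ = atan2( sin Δλ · cos φ₂ , cos φ₁ · sin φ₂ − sin φ₁ · cos φ₂ · cos Δλ )
  = atan2(0.30874, -0.74611) = 157.520° → normalised to [0°, 360°): 157.520°.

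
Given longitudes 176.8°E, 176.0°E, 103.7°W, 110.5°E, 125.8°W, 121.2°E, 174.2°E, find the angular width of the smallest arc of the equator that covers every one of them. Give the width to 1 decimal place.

Sort the longitudes: -125.8°, -103.7°, +110.5°, +121.2°, +174.2°, +176.0°, +176.8°.
Eastward gaps between consecutive values (wrapping around): 22.1°, 214.2°, 10.7°, 53.0°, 1.8°, 0.8°, 57.4°.
Largest gap = 214.2° ⇒ minimal covering band is its complement: 360° − 214.2° = 145.8°.
Band runs from +110.5° eastward to -103.7°, crossing the antimeridian.

145.8°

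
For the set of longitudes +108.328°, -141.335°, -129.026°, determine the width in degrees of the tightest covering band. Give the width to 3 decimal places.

Sort the longitudes: -141.335°, -129.026°, +108.328°.
Eastward gaps between consecutive values (wrapping around): 12.309°, 237.354°, 110.337°.
Largest gap = 237.354° ⇒ minimal covering band is its complement: 360° − 237.354° = 122.646°.
Band runs from +108.328° eastward to -129.026°, crossing the antimeridian.

122.646°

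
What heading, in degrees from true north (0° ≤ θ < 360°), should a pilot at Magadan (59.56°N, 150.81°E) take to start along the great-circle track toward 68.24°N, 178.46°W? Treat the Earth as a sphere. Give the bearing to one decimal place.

Δλ = -178.46 − 150.81 = -329.27°; wrapped into (−180°, 180°]: 30.73°.
θ = atan2( sin Δλ · cos φ₂ , cos φ₁ · sin φ₂ − sin φ₁ · cos φ₂ · cos Δλ )
  = atan2(0.18944, 0.19580) = 44.054° → normalised to [0°, 360°): 44.054°.

44.1°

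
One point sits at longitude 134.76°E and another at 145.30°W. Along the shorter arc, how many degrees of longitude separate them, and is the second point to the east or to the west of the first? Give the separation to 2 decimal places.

79.94° east

Raw difference: -145.30 − 134.76 = -280.06°.
Normalise into (−180°, 180°]: -280.06° + 360° = 79.94°.
Positive ⇒ the second point lies to the east; separation 79.94°.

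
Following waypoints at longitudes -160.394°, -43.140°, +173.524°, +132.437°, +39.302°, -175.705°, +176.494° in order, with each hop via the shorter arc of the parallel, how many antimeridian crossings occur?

Leg 1: -160.394° → -43.140°, shortest Δλ = 117.254° (east) — does not cross 180°.
Leg 2: -43.140° → +173.524°, shortest Δλ = -143.336° (west) — crosses 180°.
Leg 3: +173.524° → +132.437°, shortest Δλ = -41.087° (west) — does not cross 180°.
Leg 4: +132.437° → +39.302°, shortest Δλ = -93.135° (west) — does not cross 180°.
Leg 5: +39.302° → -175.705°, shortest Δλ = 144.993° (east) — crosses 180°.
Leg 6: -175.705° → +176.494°, shortest Δλ = -7.801° (west) — crosses 180°.
Total crossings: 3.

3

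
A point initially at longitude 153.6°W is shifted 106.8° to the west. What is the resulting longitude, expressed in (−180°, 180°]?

Start at -153.6°; shift −106.8° → -260.4°.
-260.4° lies outside (−180°, 180°]; add 360° → +99.6°.

99.6°E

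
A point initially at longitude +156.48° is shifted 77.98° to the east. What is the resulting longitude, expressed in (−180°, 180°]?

Start at +156.48°; shift +77.98° → +234.46°.
+234.46° lies outside (−180°, 180°]; subtract 360° → -125.54°.

-125.54°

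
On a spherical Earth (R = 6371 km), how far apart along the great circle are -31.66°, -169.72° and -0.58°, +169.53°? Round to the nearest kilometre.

Δλ = 169.53 − -169.72 = 339.25°; wrapped into (−180°, 180°]: -20.75°.
Δφ = -0.58 − -31.66 = 31.08°.
a = sin²(Δφ/2) + cos φ₁ · cos φ₂ · sin²(Δλ/2) = 0.099381.
c = 2·atan2(√a, √(1−a)) = 0.64143 rad → d = 6371·c ≈ 4086.57 km.

4087 km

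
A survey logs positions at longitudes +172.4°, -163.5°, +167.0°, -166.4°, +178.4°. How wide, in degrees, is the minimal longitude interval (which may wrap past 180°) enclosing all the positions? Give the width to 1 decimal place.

29.5°

Sort the longitudes: -166.4°, -163.5°, +167.0°, +172.4°, +178.4°.
Eastward gaps between consecutive values (wrapping around): 2.9°, 330.5°, 5.4°, 6.0°, 15.2°.
Largest gap = 330.5° ⇒ minimal covering band is its complement: 360° − 330.5° = 29.5°.
Band runs from +167.0° eastward to -163.5°, crossing the antimeridian.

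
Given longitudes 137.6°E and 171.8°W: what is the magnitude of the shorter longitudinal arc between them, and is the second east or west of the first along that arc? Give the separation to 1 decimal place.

Raw difference: -171.8 − 137.6 = -309.4°.
Normalise into (−180°, 180°]: -309.4° + 360° = 50.6°.
Positive ⇒ the second point lies to the east; separation 50.6°.

50.6° east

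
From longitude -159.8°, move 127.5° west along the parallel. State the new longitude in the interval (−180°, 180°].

Start at -159.8°; shift −127.5° → -287.3°.
-287.3° lies outside (−180°, 180°]; add 360° → +72.7°.

+72.7°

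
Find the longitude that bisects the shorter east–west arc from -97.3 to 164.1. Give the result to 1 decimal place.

Signed shortest Δλ from -97.3° to +164.1° is -98.6°.
Midpoint longitude = -97.3° + (-98.6°)/2 = -97.3° − 49.3° = -146.6°.
(The naïve average (-97.3 + +164.1)/2 = 33.4° is on the wrong side of the globe.)

-146.6°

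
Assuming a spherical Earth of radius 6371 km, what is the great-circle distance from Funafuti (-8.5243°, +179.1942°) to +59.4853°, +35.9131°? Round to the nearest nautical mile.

Δλ = 35.9131 − 179.1942 = -143.2811°.
Δφ = 59.4853 − -8.5243 = 68.0096°.
a = sin²(Δφ/2) + cos φ₁ · cos φ₂ · sin²(Δλ/2) = 0.765106.
c = 2·atan2(√a, √(1−a)) = 2.12965 rad → d = 6371·c ≈ 13567.98 km ≈ 7326.12 nmi.

7326 nmi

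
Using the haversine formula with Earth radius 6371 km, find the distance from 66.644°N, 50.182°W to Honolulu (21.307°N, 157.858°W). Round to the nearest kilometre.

8585 km

Δλ = -157.858 − -50.182 = -107.676°.
Δφ = 21.307 − 66.644 = -45.337°.
a = sin²(Δφ/2) + cos φ₁ · cos φ₂ · sin²(Δλ/2) = 0.389277.
c = 2·atan2(√a, √(1−a)) = 1.34750 rad → d = 6371·c ≈ 8584.92 km.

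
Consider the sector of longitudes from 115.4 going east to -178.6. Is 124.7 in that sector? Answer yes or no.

Band width going east from +115.4° to -178.6°: ((-178.6 − 115.4) mod 360) = 66.0°.
Offset of +124.7° east of the west edge: ((124.7 − 115.4) mod 360) = 9.3°.
9.3° ≤ 66.0° ⇒ inside.

Yes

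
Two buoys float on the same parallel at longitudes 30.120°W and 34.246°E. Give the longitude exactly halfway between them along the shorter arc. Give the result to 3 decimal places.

Signed shortest Δλ from -30.120° to +34.246° is +64.366°.
Midpoint longitude = -30.120° + (+64.366°)/2 = -30.120° + 32.183° = +2.063°.

2.063°E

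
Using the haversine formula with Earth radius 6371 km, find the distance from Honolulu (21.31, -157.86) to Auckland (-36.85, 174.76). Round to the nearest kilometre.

7076 km

Δλ = 174.76 − -157.86 = 332.62°; wrapped into (−180°, 180°]: -27.38°.
Δφ = -36.85 − 21.31 = -58.16°.
a = sin²(Δφ/2) + cos φ₁ · cos φ₂ · sin²(Δλ/2) = 0.277982.
c = 2·atan2(√a, √(1−a)) = 1.11070 rad → d = 6371·c ≈ 7076.26 km.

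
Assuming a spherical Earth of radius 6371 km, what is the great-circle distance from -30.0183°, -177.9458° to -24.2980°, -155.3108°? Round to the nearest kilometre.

2323 km

Δλ = -155.3108 − -177.9458 = 22.6350°.
Δφ = -24.2980 − -30.0183 = 5.7203°.
a = sin²(Δφ/2) + cos φ₁ · cos φ₂ · sin²(Δλ/2) = 0.032882.
c = 2·atan2(√a, √(1−a)) = 0.36469 rad → d = 6371·c ≈ 2323.43 km.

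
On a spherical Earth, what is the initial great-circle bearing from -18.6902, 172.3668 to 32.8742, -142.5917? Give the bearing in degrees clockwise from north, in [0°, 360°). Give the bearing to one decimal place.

40.2°

Δλ = -142.5917 − 172.3668 = -314.9585°; wrapped into (−180°, 180°]: 45.0415°.
θ = atan2( sin Δλ · cos φ₂ , cos φ₁ · sin φ₂ − sin φ₁ · cos φ₂ · cos Δλ )
  = atan2(0.59430, 0.70434) = 40.157° → normalised to [0°, 360°): 40.157°.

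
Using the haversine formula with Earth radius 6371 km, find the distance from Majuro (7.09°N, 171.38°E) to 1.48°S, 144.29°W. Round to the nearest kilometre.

Δλ = -144.29 − 171.38 = -315.67°; wrapped into (−180°, 180°]: 44.33°.
Δφ = -1.48 − 7.09 = -8.57°.
a = sin²(Δφ/2) + cos φ₁ · cos φ₂ · sin²(Δλ/2) = 0.146784.
c = 2·atan2(√a, √(1−a)) = 0.78635 rad → d = 6371·c ≈ 5009.84 km.

5010 km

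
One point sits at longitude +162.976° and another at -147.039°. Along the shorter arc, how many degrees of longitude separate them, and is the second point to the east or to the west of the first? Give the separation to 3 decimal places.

Raw difference: -147.039 − 162.976 = -310.015°.
Normalise into (−180°, 180°]: -310.015° + 360° = 49.985°.
Positive ⇒ the second point lies to the east; separation 49.985°.

49.985° east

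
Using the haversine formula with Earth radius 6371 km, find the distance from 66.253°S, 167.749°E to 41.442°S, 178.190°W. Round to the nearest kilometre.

Δλ = -178.190 − 167.749 = -345.939°; wrapped into (−180°, 180°]: 14.061°.
Δφ = -41.442 − -66.253 = 24.811°.
a = sin²(Δφ/2) + cos φ₁ · cos φ₂ · sin²(Δλ/2) = 0.050674.
c = 2·atan2(√a, √(1−a)) = 0.45411 rad → d = 6371·c ≈ 2893.13 km.

2893 km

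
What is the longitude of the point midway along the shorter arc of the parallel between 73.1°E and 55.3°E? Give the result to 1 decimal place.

Signed shortest Δλ from +73.1° to +55.3° is -17.8°.
Midpoint longitude = +73.1° + (-17.8°)/2 = +73.1° − 8.9° = +64.2°.

64.2°E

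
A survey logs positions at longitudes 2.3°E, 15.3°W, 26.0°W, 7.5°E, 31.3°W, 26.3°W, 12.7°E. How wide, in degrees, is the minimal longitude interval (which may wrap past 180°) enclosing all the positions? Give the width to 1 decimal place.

44.0°

Sort the longitudes: -31.3°, -26.3°, -26.0°, -15.3°, +2.3°, +7.5°, +12.7°.
Eastward gaps between consecutive values (wrapping around): 5.0°, 0.3°, 10.7°, 17.6°, 5.2°, 5.2°, 316.0°.
Largest gap = 316.0° ⇒ minimal covering band is its complement: 360° − 316.0° = 44.0°.
Band runs from -31.3° eastward to +12.7°.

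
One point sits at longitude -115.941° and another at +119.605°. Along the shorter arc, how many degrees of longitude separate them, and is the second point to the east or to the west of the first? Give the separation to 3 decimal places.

124.454° west

Raw difference: 119.605 − -115.941 = 235.546°.
Normalise into (−180°, 180°]: 235.546° − 360° = -124.454°.
Negative ⇒ the second point lies to the west; separation 124.454°.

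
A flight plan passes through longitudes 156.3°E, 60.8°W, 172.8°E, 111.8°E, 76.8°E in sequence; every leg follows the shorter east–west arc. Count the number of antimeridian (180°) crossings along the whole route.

Leg 1: +156.3° → -60.8°, shortest Δλ = 142.9° (east) — crosses 180°.
Leg 2: -60.8° → +172.8°, shortest Δλ = -126.4° (west) — crosses 180°.
Leg 3: +172.8° → +111.8°, shortest Δλ = -61.0° (west) — does not cross 180°.
Leg 4: +111.8° → +76.8°, shortest Δλ = -35.0° (west) — does not cross 180°.
Total crossings: 2.

2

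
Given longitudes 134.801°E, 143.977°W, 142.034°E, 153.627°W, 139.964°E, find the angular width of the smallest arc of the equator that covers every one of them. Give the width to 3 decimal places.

Sort the longitudes: -153.627°, -143.977°, +134.801°, +139.964°, +142.034°.
Eastward gaps between consecutive values (wrapping around): 9.650°, 278.778°, 5.163°, 2.070°, 64.339°.
Largest gap = 278.778° ⇒ minimal covering band is its complement: 360° − 278.778° = 81.222°.
Band runs from +134.801° eastward to -143.977°, crossing the antimeridian.

81.222°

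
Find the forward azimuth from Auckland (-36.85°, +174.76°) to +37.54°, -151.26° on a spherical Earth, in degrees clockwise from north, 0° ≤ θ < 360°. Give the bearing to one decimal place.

Δλ = -151.26 − 174.76 = -326.02°; wrapped into (−180°, 180°]: 33.98°.
θ = atan2( sin Δλ · cos φ₂ , cos φ₁ · sin φ₂ − sin φ₁ · cos φ₂ · cos Δλ )
  = atan2(0.44317, 0.88191) = 26.680° → normalised to [0°, 360°): 26.680°.

26.7°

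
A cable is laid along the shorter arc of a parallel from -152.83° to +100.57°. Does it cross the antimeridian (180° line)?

Yes

Naïve |100.57 − -152.83| = 253.4° > 180°, so the shorter arc goes the other way round — across 180°.
Signed shortest Δλ = ((100.57 − -152.83 + 180) mod 360) − 180 = -106.6°.
Going west by 106.6° from -152.83° passes through 180° before reaching +100.57°.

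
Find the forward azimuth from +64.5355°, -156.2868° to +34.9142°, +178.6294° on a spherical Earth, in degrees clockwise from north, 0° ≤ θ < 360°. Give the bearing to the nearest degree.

219°

Δλ = 178.6294 − -156.2868 = 334.9162°; wrapped into (−180°, 180°]: -25.0838°.
θ = atan2( sin Δλ · cos φ₂ , cos φ₁ · sin φ₂ − sin φ₁ · cos φ₂ · cos Δλ )
  = atan2(-0.34764, -0.42444) = -140.681° → normalised to [0°, 360°): 219.319°.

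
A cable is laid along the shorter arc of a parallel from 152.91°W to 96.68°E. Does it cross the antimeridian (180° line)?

Yes

Naïve |96.68 − -152.91| = 249.59° > 180°, so the shorter arc goes the other way round — across 180°.
Signed shortest Δλ = ((96.68 − -152.91 + 180) mod 360) − 180 = -110.41°.
Going west by 110.41° from -152.91° passes through 180° before reaching +96.68°.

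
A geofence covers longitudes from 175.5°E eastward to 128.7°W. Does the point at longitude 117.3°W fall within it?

Band width going east from +175.5° to -128.7°: ((-128.7 − 175.5) mod 360) = 55.8°.
Offset of -117.3° east of the west edge: ((-117.3 − 175.5) mod 360) = 67.2°.
67.2° > 55.8° ⇒ outside.

No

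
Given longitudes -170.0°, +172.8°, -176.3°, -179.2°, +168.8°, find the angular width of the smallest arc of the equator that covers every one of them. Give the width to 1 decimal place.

21.2°

Sort the longitudes: -179.2°, -176.3°, -170.0°, +168.8°, +172.8°.
Eastward gaps between consecutive values (wrapping around): 2.9°, 6.3°, 338.8°, 4.0°, 8.0°.
Largest gap = 338.8° ⇒ minimal covering band is its complement: 360° − 338.8° = 21.2°.
Band runs from +168.8° eastward to -170.0°, crossing the antimeridian.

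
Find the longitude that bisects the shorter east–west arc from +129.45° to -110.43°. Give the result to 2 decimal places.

-170.49°

Signed shortest Δλ from +129.45° to -110.43° is +120.12°.
Midpoint longitude = +129.45° + (+120.12°)/2 = +129.45° + 60.06° = +189.51°.
Normalise into (−180°, 180°]: -170.49°.
(The naïve average (+129.45 + -110.43)/2 = 9.51° is on the wrong side of the globe.)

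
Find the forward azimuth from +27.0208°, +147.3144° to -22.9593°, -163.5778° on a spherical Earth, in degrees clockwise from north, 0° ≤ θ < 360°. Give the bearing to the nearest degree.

Δλ = -163.5778 − 147.3144 = -310.8922°; wrapped into (−180°, 180°]: 49.1078°.
θ = atan2( sin Δλ · cos φ₂ , cos φ₁ · sin φ₂ − sin φ₁ · cos φ₂ · cos Δλ )
  = atan2(0.69606, -0.62135) = 131.754° → normalised to [0°, 360°): 131.754°.

132°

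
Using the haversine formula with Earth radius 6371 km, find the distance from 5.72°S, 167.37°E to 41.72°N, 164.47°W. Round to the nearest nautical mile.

3239 nmi

Δλ = -164.47 − 167.37 = -331.84°; wrapped into (−180°, 180°]: 28.16°.
Δφ = 41.72 − -5.72 = 47.44°.
a = sin²(Δφ/2) + cos φ₁ · cos φ₂ · sin²(Δλ/2) = 0.205774.
c = 2·atan2(√a, √(1−a)) = 0.94165 rad → d = 6371·c ≈ 5999.27 km ≈ 3239.35 nmi.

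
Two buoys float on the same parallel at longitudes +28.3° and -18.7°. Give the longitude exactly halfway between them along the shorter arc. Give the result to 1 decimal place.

Signed shortest Δλ from +28.3° to -18.7° is -47.0°.
Midpoint longitude = +28.3° + (-47.0°)/2 = +28.3° − 23.5° = +4.8°.

+4.8°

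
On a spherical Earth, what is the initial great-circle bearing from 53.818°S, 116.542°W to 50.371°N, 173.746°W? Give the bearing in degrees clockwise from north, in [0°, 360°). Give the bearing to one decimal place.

323.8°

Δλ = -173.746 − -116.542 = -57.204°.
θ = atan2( sin Δλ · cos φ₂ , cos φ₁ · sin φ₂ − sin φ₁ · cos φ₂ · cos Δλ )
  = atan2(-0.53615, 0.73353) = -36.164° → normalised to [0°, 360°): 323.836°.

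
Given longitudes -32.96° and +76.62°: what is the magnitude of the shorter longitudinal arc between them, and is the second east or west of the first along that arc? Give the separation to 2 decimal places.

Raw difference: 76.62 − -32.96 = 109.58°.
Normalise into (−180°, 180°]: 109.58° stays 109.58°.
Positive ⇒ the second point lies to the east; separation 109.58°.

109.58° east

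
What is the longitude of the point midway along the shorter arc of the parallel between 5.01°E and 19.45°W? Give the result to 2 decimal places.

Signed shortest Δλ from +5.01° to -19.45° is -24.46°.
Midpoint longitude = +5.01° + (-24.46°)/2 = +5.01° − 12.23° = -7.22°.

7.22°W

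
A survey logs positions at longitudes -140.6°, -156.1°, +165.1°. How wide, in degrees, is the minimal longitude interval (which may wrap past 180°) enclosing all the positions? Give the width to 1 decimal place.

54.3°

Sort the longitudes: -156.1°, -140.6°, +165.1°.
Eastward gaps between consecutive values (wrapping around): 15.5°, 305.7°, 38.8°.
Largest gap = 305.7° ⇒ minimal covering band is its complement: 360° − 305.7° = 54.3°.
Band runs from +165.1° eastward to -140.6°, crossing the antimeridian.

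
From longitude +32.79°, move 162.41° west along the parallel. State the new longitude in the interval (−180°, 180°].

-129.62°

Start at +32.79°; shift −162.41° → -129.62°.
-129.62° already lies in (−180°, 180°].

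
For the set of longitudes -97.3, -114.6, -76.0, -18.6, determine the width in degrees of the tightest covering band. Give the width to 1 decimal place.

96.0°

Sort the longitudes: -114.6°, -97.3°, -76.0°, -18.6°.
Eastward gaps between consecutive values (wrapping around): 17.3°, 21.3°, 57.4°, 264.0°.
Largest gap = 264.0° ⇒ minimal covering band is its complement: 360° − 264.0° = 96.0°.
Band runs from -114.6° eastward to -18.6°.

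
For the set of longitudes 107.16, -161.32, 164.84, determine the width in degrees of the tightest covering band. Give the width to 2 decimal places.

91.52°

Sort the longitudes: -161.32°, +107.16°, +164.84°.
Eastward gaps between consecutive values (wrapping around): 268.48°, 57.68°, 33.84°.
Largest gap = 268.48° ⇒ minimal covering band is its complement: 360° − 268.48° = 91.52°.
Band runs from +107.16° eastward to -161.32°, crossing the antimeridian.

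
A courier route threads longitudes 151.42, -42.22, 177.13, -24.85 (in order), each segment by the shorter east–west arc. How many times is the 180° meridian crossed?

3

Leg 1: +151.42° → -42.22°, shortest Δλ = 166.36° (east) — crosses 180°.
Leg 2: -42.22° → +177.13°, shortest Δλ = -140.65° (west) — crosses 180°.
Leg 3: +177.13° → -24.85°, shortest Δλ = 158.02° (east) — crosses 180°.
Total crossings: 3.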